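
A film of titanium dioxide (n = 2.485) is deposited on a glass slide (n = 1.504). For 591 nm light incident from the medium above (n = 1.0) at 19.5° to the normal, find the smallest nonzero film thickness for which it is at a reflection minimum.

At the upper boundary (n = 1.0 to n = 2.485) the reflected ray undergoes a half-wave phase shift.
Ray reflecting at the bottom interface goes from n = 2.485 toward n = 1.504: no phase shift.
Exactly one π shift → a net half-wave offset.
With one net inversion, destructive interference in reflection requires 2 n t cos θ_r = m λ.
Snell's law: 1.0 sin 19.5° = 2.485 sin θ_r → sin θ_r = 0.134, cos θ_r = 0.991.
Minimum nonzero at m = 1: t = λ / (2 n cos θ_r) = 591 / (2 × 2.485 × 0.991) = 120 nm.

120 nm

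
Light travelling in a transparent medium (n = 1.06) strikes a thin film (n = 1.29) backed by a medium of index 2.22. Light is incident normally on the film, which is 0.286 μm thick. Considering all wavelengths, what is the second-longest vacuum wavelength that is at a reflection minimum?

492 nm

Ray reflecting at the top interface goes from n = 1.06 toward n = 1.29: a half-wave phase shift.
Bottom surface (1.29 → 2.22): reflection off a higher-index medium gives a half-wave phase shift.
Net: no relative phase inversion (both shifts match).
With no net inversion, destructive interference in reflection requires 2 n t = (m + ½) λ.
λ = 2 n t / (m + ½). The second-longest wavelength is m = 1: λ = 2 × 1.29 × 286 / 1.50 = 492 nm.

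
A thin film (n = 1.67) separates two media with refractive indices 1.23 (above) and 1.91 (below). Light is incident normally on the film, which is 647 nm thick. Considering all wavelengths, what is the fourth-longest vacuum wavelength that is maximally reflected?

Ray reflecting at the top interface goes from n = 1.23 toward n = 1.67: a half-wave phase shift.
At the lower boundary (n = 1.67 to n = 1.91) the reflected ray undergoes a half-wave phase shift.
Net: no relative phase inversion (both shifts match).
With no net inversion, constructive interference in reflection requires 2 n t = m λ.
λ = 2 n t / m. The fourth-longest wavelength is m = 4: λ = 2 × 1.67 × 647 / 4.00 = 540 nm.

540 nm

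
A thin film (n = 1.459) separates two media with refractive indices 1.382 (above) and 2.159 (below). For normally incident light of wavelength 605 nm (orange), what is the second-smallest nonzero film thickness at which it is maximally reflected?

415 nm

Top surface (1.382 → 1.459): reflection off a higher-index medium gives a half-wave phase shift.
Ray reflecting at the bottom interface goes from n = 1.459 toward n = 2.159: a half-wave phase shift.
Zero or two π shifts → no net half-wave offset.
With no net inversion, constructive interference in reflection requires 2 n t = m λ.
The second-smallest nonzero thickness corresponds to m = 2: t = m λ / (2 n) = 2.00 × 605 / (2 × 1.459) = 415 nm.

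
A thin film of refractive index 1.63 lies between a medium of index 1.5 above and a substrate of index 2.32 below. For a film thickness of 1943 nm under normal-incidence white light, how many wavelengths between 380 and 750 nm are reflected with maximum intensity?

8

At the upper boundary (n = 1.5 to n = 1.63) the reflected ray undergoes a half-wave phase shift.
Bottom surface (1.63 → 2.32): reflection off a higher-index medium gives a half-wave phase shift.
Zero or two π shifts → no net half-wave offset.
For maximum reflection here: 2 n t = m λ.
λ = 2 n t / m = 6334 / m nm.
m=8: 792 nm (IR); m=9: 704 nm (visible); m=10: 633 nm (visible); m=11: 576 nm (visible); m=12: 528 nm (visible); m=13: 487 nm (visible); m=14: 452 nm (visible); m=15: 422 nm (visible); m=16: 396 nm (visible); m=17: 373 nm (UV).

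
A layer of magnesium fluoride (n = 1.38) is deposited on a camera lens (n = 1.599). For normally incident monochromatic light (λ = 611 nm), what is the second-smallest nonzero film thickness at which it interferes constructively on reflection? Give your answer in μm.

Top surface (1.0 → 1.38): reflection off a higher-index medium gives a half-wave phase shift.
Ray reflecting at the bottom interface goes from n = 1.38 toward n = 1.599: a half-wave phase shift.
Net: no relative phase inversion (both shifts match).
So the condition for constructive reflection is 2 n t = m λ.
The second-smallest nonzero thickness corresponds to m = 2: t = m λ / (2 n) = 2.00 × 611 / (2 × 1.38) = 443 nm.

0.443 μm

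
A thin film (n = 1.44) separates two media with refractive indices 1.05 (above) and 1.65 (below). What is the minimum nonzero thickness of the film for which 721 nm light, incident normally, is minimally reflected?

125 nm

Ray reflecting at the top interface goes from n = 1.05 toward n = 1.44: a half-wave phase shift.
At the lower boundary (n = 1.44 to n = 1.65) the reflected ray undergoes a half-wave phase shift.
Zero or two π shifts → no net half-wave offset.
For minimum reflection here: 2 n t = (m + ½) λ.
Minimum at m = 0: t = λ / (4 n) = 721 / (4 × 1.44) = 125 nm.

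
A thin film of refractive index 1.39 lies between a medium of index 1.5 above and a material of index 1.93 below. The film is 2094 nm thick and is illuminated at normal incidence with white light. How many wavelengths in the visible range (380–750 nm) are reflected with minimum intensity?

8

Top surface (1.5 → 1.39): reflection off a lower-index medium gives no phase shift.
Bottom surface (1.39 → 1.93): reflection off a higher-index medium gives a half-wave phase shift.
The two reflections differ by half a wavelength.
For dark reflection here: 2 n t = m λ.
λ = 2 n t / m = 5821 / m nm.
m=7: 832 nm (IR); m=8: 728 nm (visible); m=9: 647 nm (visible); m=10: 582 nm (visible); m=11: 529 nm (visible); m=12: 485 nm (visible); m=13: 448 nm (visible); m=14: 416 nm (visible); m=15: 388 nm (visible); m=16: 364 nm (UV).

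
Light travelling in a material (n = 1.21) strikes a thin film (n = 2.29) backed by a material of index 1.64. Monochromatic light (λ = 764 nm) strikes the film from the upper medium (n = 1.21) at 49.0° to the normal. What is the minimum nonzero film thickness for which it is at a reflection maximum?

91.0 nm

Top surface (1.21 → 2.29): reflection off a higher-index medium gives a half-wave phase shift.
Ray reflecting at the bottom interface goes from n = 2.29 toward n = 1.64: no phase shift.
Exactly one π shift → a net half-wave offset.
So the condition for constructive reflection is 2 n t cos θ_r = (m + ½) λ.
Snell's law: 1.21 sin 49.0° = 2.29 sin θ_r → sin θ_r = 0.399, cos θ_r = 0.917.
Minimum at m = 0: t = λ / (4 n cos θ_r) = 764 / (4 × 2.29 × 0.917) = 91.0 nm.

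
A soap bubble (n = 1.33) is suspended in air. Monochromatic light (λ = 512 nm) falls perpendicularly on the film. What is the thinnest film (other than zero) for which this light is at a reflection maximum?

Top surface (1.0 → 1.33): reflection off a higher-index medium gives a half-wave phase shift.
At the lower boundary (n = 1.33 to n = 1.0) the reflected ray undergoes no phase shift.
Exactly one π shift → a net half-wave offset.
So the condition for constructive reflection is 2 n t = (m + ½) λ.
Minimum at m = 0: t = λ / (4 n) = 512 / (4 × 1.33) = 96.2 nm.

96.2 nm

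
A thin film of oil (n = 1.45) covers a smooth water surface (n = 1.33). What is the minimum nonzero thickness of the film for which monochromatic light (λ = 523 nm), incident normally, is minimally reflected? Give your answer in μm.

0.180 μm

At the upper boundary (n = 1.0 to n = 1.45) the reflected ray undergoes a half-wave phase shift.
At the lower boundary (n = 1.45 to n = 1.33) the reflected ray undergoes no phase shift.
The two reflections differ by half a wavelength.
So the condition for destructive reflection is 2 n t = m λ.
Minimum nonzero at m = 1: t = λ / (2 n) = 523 / (2 × 1.45) = 180 nm.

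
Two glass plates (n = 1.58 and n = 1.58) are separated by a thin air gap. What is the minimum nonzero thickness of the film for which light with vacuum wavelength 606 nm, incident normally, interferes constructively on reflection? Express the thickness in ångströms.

1515 Å

Top surface (1.58 → 1.0): reflection off a lower-index medium gives no phase shift.
Ray reflecting at the bottom interface goes from n = 1.0 toward n = 1.58: a half-wave phase shift.
The two reflections differ by half a wavelength.
With one net inversion, constructive interference in reflection requires 2 n t = (m + ½) λ.
Minimum at m = 0: t = λ / (4 n) = 606 / (4 × 1.0) = 152 nm.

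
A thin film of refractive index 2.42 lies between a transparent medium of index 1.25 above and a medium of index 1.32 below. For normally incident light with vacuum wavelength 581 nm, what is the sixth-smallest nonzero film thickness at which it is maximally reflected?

Ray reflecting at the top interface goes from n = 1.25 toward n = 2.42: a half-wave phase shift.
Bottom surface (2.42 → 1.32): reflection off a lower-index medium gives no phase shift.
Exactly one π shift → a net half-wave offset.
For bright reflection here: 2 n t = (m + ½) λ.
The sixth-smallest nonzero thickness corresponds to m = 5: t = (m + ½) λ / (2 n) = 5.50 × 581 / (2 × 2.42) = 660 nm.

660 nm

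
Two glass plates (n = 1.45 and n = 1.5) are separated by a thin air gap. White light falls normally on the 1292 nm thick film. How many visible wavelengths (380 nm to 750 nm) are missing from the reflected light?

3

Top surface (1.45 → 1.0): reflection off a lower-index medium gives no phase shift.
At the lower boundary (n = 1.0 to n = 1.5) the reflected ray undergoes a half-wave phase shift.
Net: one phase inversion between the two reflected rays.
So the condition for destructive reflection is 2 n t = m λ.
λ = 2 n t / m = 2584 / m nm.
m=3: 861 nm (IR); m=4: 646 nm (visible); m=5: 517 nm (visible); m=6: 431 nm (visible); m=7: 369 nm (UV).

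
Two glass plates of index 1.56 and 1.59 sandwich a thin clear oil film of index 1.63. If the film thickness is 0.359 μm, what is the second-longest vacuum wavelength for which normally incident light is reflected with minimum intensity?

585 nm

Ray reflecting at the top interface goes from n = 1.56 toward n = 1.63: a half-wave phase shift.
Bottom surface (1.63 → 1.59): reflection off a lower-index medium gives no phase shift.
The two reflections differ by half a wavelength.
So the condition for destructive reflection is 2 n t = m λ.
λ = 2 n t / m. The second-longest wavelength is m = 2: λ = 2 × 1.63 × 359 / 2.00 = 585 nm.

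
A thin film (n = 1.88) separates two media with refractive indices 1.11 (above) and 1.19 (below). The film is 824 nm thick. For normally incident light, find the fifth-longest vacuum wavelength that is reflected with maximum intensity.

688 nm

Ray reflecting at the top interface goes from n = 1.11 toward n = 1.88: a half-wave phase shift.
At the lower boundary (n = 1.88 to n = 1.19) the reflected ray undergoes no phase shift.
Exactly one π shift → a net half-wave offset.
For maximum reflection here: 2 n t = (m + ½) λ.
λ = 2 n t / (m + ½). The fifth-longest wavelength is m = 4: λ = 2 × 1.88 × 824 / 4.50 = 688 nm.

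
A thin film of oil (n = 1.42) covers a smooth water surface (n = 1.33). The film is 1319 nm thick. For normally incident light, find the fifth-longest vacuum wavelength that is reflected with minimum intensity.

749 nm

Top surface (1.0 → 1.42): reflection off a higher-index medium gives a half-wave phase shift.
At the lower boundary (n = 1.42 to n = 1.33) the reflected ray undergoes no phase shift.
The two reflections differ by half a wavelength.
For dark reflection here: 2 n t = m λ.
λ = 2 n t / m. The fifth-longest wavelength is m = 5: λ = 2 × 1.42 × 1319 / 5.00 = 749 nm.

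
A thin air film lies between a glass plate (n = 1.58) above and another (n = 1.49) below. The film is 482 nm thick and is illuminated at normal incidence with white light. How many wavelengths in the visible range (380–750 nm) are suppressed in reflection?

1

Top surface (1.58 → 1.0): reflection off a lower-index medium gives no phase shift.
At the lower boundary (n = 1.0 to n = 1.49) the reflected ray undergoes a half-wave phase shift.
Exactly one π shift → a net half-wave offset.
So the condition for destructive reflection is 2 n t = m λ.
λ = 2 n t / m = 964 / m nm.
m=1: 964 nm (IR); m=2: 482 nm (visible); m=3: 321 nm (UV).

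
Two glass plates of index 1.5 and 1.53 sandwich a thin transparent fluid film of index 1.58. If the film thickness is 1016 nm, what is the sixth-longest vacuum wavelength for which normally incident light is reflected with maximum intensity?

Top surface (1.5 → 1.58): reflection off a higher-index medium gives a half-wave phase shift.
At the lower boundary (n = 1.58 to n = 1.53) the reflected ray undergoes no phase shift.
The two reflections differ by half a wavelength.
So the condition for constructive reflection is 2 n t = (m + ½) λ.
λ = 2 n t / (m + ½). The sixth-longest wavelength is m = 5: λ = 2 × 1.58 × 1016 / 5.50 = 584 nm.

584 nm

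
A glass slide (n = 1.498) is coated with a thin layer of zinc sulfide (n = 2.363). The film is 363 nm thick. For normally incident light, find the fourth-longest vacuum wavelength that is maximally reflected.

490 nm

Top surface (1.0 → 2.363): reflection off a higher-index medium gives a half-wave phase shift.
Ray reflecting at the bottom interface goes from n = 2.363 toward n = 1.498: no phase shift.
The two reflections differ by half a wavelength.
So the condition for constructive reflection is 2 n t = (m + ½) λ.
λ = 2 n t / (m + ½). The fourth-longest wavelength is m = 3: λ = 2 × 2.363 × 363 / 3.50 = 490 nm.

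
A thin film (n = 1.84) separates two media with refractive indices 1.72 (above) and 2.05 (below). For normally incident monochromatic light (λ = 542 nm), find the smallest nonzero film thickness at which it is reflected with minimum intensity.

At the upper boundary (n = 1.72 to n = 1.84) the reflected ray undergoes a half-wave phase shift.
At the lower boundary (n = 1.84 to n = 2.05) the reflected ray undergoes a half-wave phase shift.
Net: no relative phase inversion (both shifts match).
So the condition for destructive reflection is 2 n t = (m + ½) λ.
Minimum at m = 0: t = λ / (4 n) = 542 / (4 × 1.84) = 73.6 nm.

73.6 nm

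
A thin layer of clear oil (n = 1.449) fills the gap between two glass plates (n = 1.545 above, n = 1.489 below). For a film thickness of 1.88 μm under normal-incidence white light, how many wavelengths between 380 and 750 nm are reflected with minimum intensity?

Ray reflecting at the top interface goes from n = 1.545 toward n = 1.449: no phase shift.
At the lower boundary (n = 1.449 to n = 1.489) the reflected ray undergoes a half-wave phase shift.
The two reflections differ by half a wavelength.
So the condition for destructive reflection is 2 n t = m λ.
λ = 2 n t / m = 5448 / m nm.
m=7: 778 nm (IR); m=8: 681 nm (visible); m=9: 605 nm (visible); m=10: 545 nm (visible); m=11: 495 nm (visible); m=12: 454 nm (visible); m=13: 419 nm (visible); m=14: 389 nm (visible); m=15: 363 nm (UV).

7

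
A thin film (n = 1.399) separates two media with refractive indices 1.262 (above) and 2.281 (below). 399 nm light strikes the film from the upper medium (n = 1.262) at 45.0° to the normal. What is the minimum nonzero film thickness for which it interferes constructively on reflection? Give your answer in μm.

0.185 μm

Top surface (1.262 → 1.399): reflection off a higher-index medium gives a half-wave phase shift.
Bottom surface (1.399 → 2.281): reflection off a higher-index medium gives a half-wave phase shift.
Zero or two π shifts → no net half-wave offset.
For bright reflection here: 2 n t cos θ_r = m λ.
Snell's law: 1.262 sin 45.0° = 1.399 sin θ_r → sin θ_r = 0.638, cos θ_r = 0.770.
Minimum nonzero at m = 1: t = λ / (2 n cos θ_r) = 399 / (2 × 1.399 × 0.770) = 185 nm.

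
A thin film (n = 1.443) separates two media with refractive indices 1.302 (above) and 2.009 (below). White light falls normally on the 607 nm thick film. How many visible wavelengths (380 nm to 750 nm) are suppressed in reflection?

3

At the upper boundary (n = 1.302 to n = 1.443) the reflected ray undergoes a half-wave phase shift.
Ray reflecting at the bottom interface goes from n = 1.443 toward n = 2.009: a half-wave phase shift.
Zero or two π shifts → no net half-wave offset.
For minimum reflection here: 2 n t = (m + ½) λ.
λ = 2 n t / (m + ½) = 1752 / (m + ½) nm.
m=1: 1168 nm (IR); m=2: 701 nm (visible); m=3: 501 nm (visible); m=4: 389 nm (visible); m=5: 319 nm (UV).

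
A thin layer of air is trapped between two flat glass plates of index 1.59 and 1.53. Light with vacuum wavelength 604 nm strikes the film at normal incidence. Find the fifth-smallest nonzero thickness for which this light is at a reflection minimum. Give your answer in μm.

At the upper boundary (n = 1.59 to n = 1.0) the reflected ray undergoes no phase shift.
Bottom surface (1.0 → 1.53): reflection off a higher-index medium gives a half-wave phase shift.
The two reflections differ by half a wavelength.
So the condition for destructive reflection is 2 n t = m λ.
The fifth-smallest nonzero thickness corresponds to m = 5: t = m λ / (2 n) = 5.00 × 604 / (2 × 1.0) = 1510 nm.

1.51 μm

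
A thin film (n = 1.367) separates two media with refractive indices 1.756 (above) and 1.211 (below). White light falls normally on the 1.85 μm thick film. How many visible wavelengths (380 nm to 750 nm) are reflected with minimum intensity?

6

At the upper boundary (n = 1.756 to n = 1.367) the reflected ray undergoes no phase shift.
Ray reflecting at the bottom interface goes from n = 1.367 toward n = 1.211: no phase shift.
Net: no relative phase inversion (both shifts match).
So the condition for destructive reflection is 2 n t = (m + ½) λ.
λ = 2 n t / (m + ½) = 5058 / (m + ½) nm.
m=6: 778 nm (IR); m=7: 674 nm (visible); m=8: 595 nm (visible); m=9: 532 nm (visible); m=10: 482 nm (visible); m=11: 440 nm (visible); m=12: 405 nm (visible); m=13: 375 nm (UV).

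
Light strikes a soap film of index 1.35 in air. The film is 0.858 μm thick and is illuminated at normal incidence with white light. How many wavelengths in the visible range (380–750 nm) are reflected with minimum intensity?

3

At the upper boundary (n = 1.0 to n = 1.35) the reflected ray undergoes a half-wave phase shift.
At the lower boundary (n = 1.35 to n = 1.0) the reflected ray undergoes no phase shift.
The two reflections differ by half a wavelength.
With one net inversion, destructive interference in reflection requires 2 n t = m λ.
λ = 2 n t / m = 2317 / m nm.
m=3: 772 nm (IR); m=4: 579 nm (visible); m=5: 463 nm (visible); m=6: 386 nm (visible); m=7: 331 nm (UV).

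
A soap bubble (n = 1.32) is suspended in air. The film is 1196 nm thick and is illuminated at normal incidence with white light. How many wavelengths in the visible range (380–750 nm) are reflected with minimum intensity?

Top surface (1.0 → 1.32): reflection off a higher-index medium gives a half-wave phase shift.
Bottom surface (1.32 → 1.0): reflection off a lower-index medium gives no phase shift.
Net: one phase inversion between the two reflected rays.
For weak reflection here: 2 n t = m λ.
λ = 2 n t / m = 3157 / m nm.
m=4: 789 nm (IR); m=5: 631 nm (visible); m=6: 526 nm (visible); m=7: 451 nm (visible); m=8: 395 nm (visible); m=9: 351 nm (UV).

4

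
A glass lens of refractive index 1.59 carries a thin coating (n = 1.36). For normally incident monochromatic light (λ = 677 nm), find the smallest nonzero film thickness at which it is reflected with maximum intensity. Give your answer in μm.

Top surface (1.0 → 1.36): reflection off a higher-index medium gives a half-wave phase shift.
At the lower boundary (n = 1.36 to n = 1.59) the reflected ray undergoes a half-wave phase shift.
Zero or two π shifts → no net half-wave offset.
For bright reflection here: 2 n t = m λ.
Minimum nonzero at m = 1: t = λ / (2 n) = 677 / (2 × 1.36) = 249 nm.

0.249 μm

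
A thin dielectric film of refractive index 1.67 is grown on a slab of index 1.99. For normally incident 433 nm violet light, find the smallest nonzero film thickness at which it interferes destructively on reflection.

Top surface (1.0 → 1.67): reflection off a higher-index medium gives a half-wave phase shift.
Bottom surface (1.67 → 1.99): reflection off a higher-index medium gives a half-wave phase shift.
The two reflections carry the same phase change, so no net offset.
With no net inversion, destructive interference in reflection requires 2 n t = (m + ½) λ.
Minimum at m = 0: t = λ / (4 n) = 433 / (4 × 1.67) = 64.8 nm.

64.8 nm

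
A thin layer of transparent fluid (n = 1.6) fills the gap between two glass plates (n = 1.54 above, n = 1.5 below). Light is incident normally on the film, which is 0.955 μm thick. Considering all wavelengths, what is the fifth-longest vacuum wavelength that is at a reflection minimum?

611 nm

Ray reflecting at the top interface goes from n = 1.54 toward n = 1.6: a half-wave phase shift.
At the lower boundary (n = 1.6 to n = 1.5) the reflected ray undergoes no phase shift.
Net: one phase inversion between the two reflected rays.
So the condition for destructive reflection is 2 n t = m λ.
λ = 2 n t / m. The fifth-longest wavelength is m = 5: λ = 2 × 1.6 × 955 / 5.00 = 611 nm.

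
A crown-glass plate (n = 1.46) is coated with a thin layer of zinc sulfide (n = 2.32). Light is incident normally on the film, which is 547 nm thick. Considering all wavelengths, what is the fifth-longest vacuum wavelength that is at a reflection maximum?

564 nm

Top surface (1.0 → 2.32): reflection off a higher-index medium gives a half-wave phase shift.
At the lower boundary (n = 2.32 to n = 1.46) the reflected ray undergoes no phase shift.
The two reflections differ by half a wavelength.
For bright reflection here: 2 n t = (m + ½) λ.
λ = 2 n t / (m + ½). The fifth-longest wavelength is m = 4: λ = 2 × 2.32 × 547 / 4.50 = 564 nm.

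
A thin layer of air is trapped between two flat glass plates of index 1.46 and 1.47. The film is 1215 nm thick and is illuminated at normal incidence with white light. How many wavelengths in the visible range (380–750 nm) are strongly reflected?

3

Top surface (1.46 → 1.0): reflection off a lower-index medium gives no phase shift.
Bottom surface (1.0 → 1.47): reflection off a higher-index medium gives a half-wave phase shift.
Net: one phase inversion between the two reflected rays.
With one net inversion, constructive interference in reflection requires 2 n t = (m + ½) λ.
λ = 2 n t / (m + ½) = 2430 / (m + ½) nm.
m=2: 972 nm (IR); m=3: 694 nm (visible); m=4: 540 nm (visible); m=5: 442 nm (visible); m=6: 374 nm (UV).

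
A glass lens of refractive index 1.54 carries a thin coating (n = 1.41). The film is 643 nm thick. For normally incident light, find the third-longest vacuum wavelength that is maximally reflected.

604 nm

At the upper boundary (n = 1.0 to n = 1.41) the reflected ray undergoes a half-wave phase shift.
At the lower boundary (n = 1.41 to n = 1.54) the reflected ray undergoes a half-wave phase shift.
Net: no relative phase inversion (both shifts match).
With no net inversion, constructive interference in reflection requires 2 n t = m λ.
λ = 2 n t / m. The third-longest wavelength is m = 3: λ = 2 × 1.41 × 643 / 3.00 = 604 nm.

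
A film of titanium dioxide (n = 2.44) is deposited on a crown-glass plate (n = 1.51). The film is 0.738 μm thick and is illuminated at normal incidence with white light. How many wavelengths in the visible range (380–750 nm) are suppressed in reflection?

5

Ray reflecting at the top interface goes from n = 1.0 toward n = 2.44: a half-wave phase shift.
At the lower boundary (n = 2.44 to n = 1.51) the reflected ray undergoes no phase shift.
Net: one phase inversion between the two reflected rays.
With one net inversion, destructive interference in reflection requires 2 n t = m λ.
λ = 2 n t / m = 3601 / m nm.
m=4: 900 nm (IR); m=5: 720 nm (visible); m=6: 600 nm (visible); m=7: 514 nm (visible); m=8: 450 nm (visible); m=9: 400 nm (visible); m=10: 360 nm (UV).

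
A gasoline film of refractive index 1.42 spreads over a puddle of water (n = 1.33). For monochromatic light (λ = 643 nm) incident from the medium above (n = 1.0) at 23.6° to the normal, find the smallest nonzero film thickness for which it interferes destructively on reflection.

236 nm

Ray reflecting at the top interface goes from n = 1.0 toward n = 1.42: a half-wave phase shift.
At the lower boundary (n = 1.42 to n = 1.33) the reflected ray undergoes no phase shift.
The two reflections differ by half a wavelength.
For dark reflection here: 2 n t cos θ_r = m λ.
Snell's law: 1.0 sin 23.6° = 1.42 sin θ_r → sin θ_r = 0.282, cos θ_r = 0.959.
Minimum nonzero at m = 1: t = λ / (2 n cos θ_r) = 643 / (2 × 1.42 × 0.959) = 236 nm.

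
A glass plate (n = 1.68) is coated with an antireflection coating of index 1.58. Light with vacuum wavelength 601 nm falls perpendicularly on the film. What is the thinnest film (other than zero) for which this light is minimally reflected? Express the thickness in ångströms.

951 Å

Ray reflecting at the top interface goes from n = 1.0 toward n = 1.58: a half-wave phase shift.
Ray reflecting at the bottom interface goes from n = 1.58 toward n = 1.68: a half-wave phase shift.
Net: no relative phase inversion (both shifts match).
With no net inversion, destructive interference in reflection requires 2 n t = (m + ½) λ.
Minimum at m = 0: t = λ / (4 n) = 601 / (4 × 1.58) = 95.1 nm.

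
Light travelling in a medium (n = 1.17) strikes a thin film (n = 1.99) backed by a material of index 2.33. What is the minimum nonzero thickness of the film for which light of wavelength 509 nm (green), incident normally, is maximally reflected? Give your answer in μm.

At the upper boundary (n = 1.17 to n = 1.99) the reflected ray undergoes a half-wave phase shift.
At the lower boundary (n = 1.99 to n = 2.33) the reflected ray undergoes a half-wave phase shift.
The two reflections carry the same phase change, so no net offset.
With no net inversion, constructive interference in reflection requires 2 n t = m λ.
Minimum nonzero at m = 1: t = λ / (2 n) = 509 / (2 × 1.99) = 128 nm.

0.128 μm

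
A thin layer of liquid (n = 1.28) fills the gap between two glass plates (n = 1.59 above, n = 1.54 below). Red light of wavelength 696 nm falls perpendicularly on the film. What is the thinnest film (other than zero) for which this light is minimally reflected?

272 nm

Top surface (1.59 → 1.28): reflection off a lower-index medium gives no phase shift.
Ray reflecting at the bottom interface goes from n = 1.28 toward n = 1.54: a half-wave phase shift.
Net: one phase inversion between the two reflected rays.
For dark reflection here: 2 n t = m λ.
Minimum nonzero at m = 1: t = λ / (2 n) = 696 / (2 × 1.28) = 272 nm.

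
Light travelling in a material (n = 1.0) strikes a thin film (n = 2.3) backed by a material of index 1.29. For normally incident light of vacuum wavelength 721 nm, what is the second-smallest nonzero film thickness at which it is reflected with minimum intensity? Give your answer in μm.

Top surface (1.0 → 2.3): reflection off a higher-index medium gives a half-wave phase shift.
At the lower boundary (n = 2.3 to n = 1.29) the reflected ray undergoes no phase shift.
Net: one phase inversion between the two reflected rays.
With one net inversion, destructive interference in reflection requires 2 n t = m λ.
The second-smallest nonzero thickness corresponds to m = 2: t = m λ / (2 n) = 2.00 × 721 / (2 × 2.3) = 313 nm.

0.313 μm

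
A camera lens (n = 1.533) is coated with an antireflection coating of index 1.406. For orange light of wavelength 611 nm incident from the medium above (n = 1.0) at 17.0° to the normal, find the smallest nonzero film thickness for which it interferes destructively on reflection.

111 nm

At the upper boundary (n = 1.0 to n = 1.406) the reflected ray undergoes a half-wave phase shift.
Bottom surface (1.406 → 1.533): reflection off a higher-index medium gives a half-wave phase shift.
The two reflections carry the same phase change, so no net offset.
So the condition for destructive reflection is 2 n t cos θ_r = (m + ½) λ.
Snell's law: 1.0 sin 17.0° = 1.406 sin θ_r → sin θ_r = 0.208, cos θ_r = 0.978.
Minimum at m = 0: t = λ / (4 n cos θ_r) = 611 / (4 × 1.406 × 0.978) = 111 nm.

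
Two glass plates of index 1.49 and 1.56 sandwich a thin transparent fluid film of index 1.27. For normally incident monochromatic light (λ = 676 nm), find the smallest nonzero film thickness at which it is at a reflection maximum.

Top surface (1.49 → 1.27): reflection off a lower-index medium gives no phase shift.
Ray reflecting at the bottom interface goes from n = 1.27 toward n = 1.56: a half-wave phase shift.
Net: one phase inversion between the two reflected rays.
For strong reflection here: 2 n t = (m + ½) λ.
Minimum at m = 0: t = λ / (4 n) = 676 / (4 × 1.27) = 133 nm.

133 nm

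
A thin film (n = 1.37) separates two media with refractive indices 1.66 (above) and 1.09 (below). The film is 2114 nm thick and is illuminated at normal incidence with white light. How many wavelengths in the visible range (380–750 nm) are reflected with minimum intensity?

7

Ray reflecting at the top interface goes from n = 1.66 toward n = 1.37: no phase shift.
Ray reflecting at the bottom interface goes from n = 1.37 toward n = 1.09: no phase shift.
The two reflections carry the same phase change, so no net offset.
For dark reflection here: 2 n t = (m + ½) λ.
λ = 2 n t / (m + ½) = 5792 / (m + ½) nm.
m=7: 772 nm (IR); m=8: 681 nm (visible); m=9: 610 nm (visible); m=10: 552 nm (visible); m=11: 504 nm (visible); m=12: 463 nm (visible); m=13: 429 nm (visible); m=14: 399 nm (visible); m=15: 374 nm (UV).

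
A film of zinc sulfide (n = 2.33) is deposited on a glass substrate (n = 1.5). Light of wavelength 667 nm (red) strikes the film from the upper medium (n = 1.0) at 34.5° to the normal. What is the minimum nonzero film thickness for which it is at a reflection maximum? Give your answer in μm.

0.0738 μm

Top surface (1.0 → 2.33): reflection off a higher-index medium gives a half-wave phase shift.
Bottom surface (2.33 → 1.5): reflection off a lower-index medium gives no phase shift.
Net: one phase inversion between the two reflected rays.
For strong reflection here: 2 n t cos θ_r = (m + ½) λ.
Snell's law: 1.0 sin 34.5° = 2.33 sin θ_r → sin θ_r = 0.243, cos θ_r = 0.970.
Minimum at m = 0: t = λ / (4 n cos θ_r) = 667 / (4 × 2.33 × 0.970) = 73.8 nm.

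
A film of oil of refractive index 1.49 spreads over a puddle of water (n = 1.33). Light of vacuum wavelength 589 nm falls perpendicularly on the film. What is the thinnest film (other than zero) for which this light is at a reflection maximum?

Top surface (1.0 → 1.49): reflection off a higher-index medium gives a half-wave phase shift.
Ray reflecting at the bottom interface goes from n = 1.49 toward n = 1.33: no phase shift.
Net: one phase inversion between the two reflected rays.
For strong reflection here: 2 n t = (m + ½) λ.
Minimum at m = 0: t = λ / (4 n) = 589 / (4 × 1.49) = 98.8 nm.

98.8 nm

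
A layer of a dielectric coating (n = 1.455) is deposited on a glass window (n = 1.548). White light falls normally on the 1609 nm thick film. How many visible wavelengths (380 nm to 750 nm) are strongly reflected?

6

Top surface (1.0 → 1.455): reflection off a higher-index medium gives a half-wave phase shift.
Bottom surface (1.455 → 1.548): reflection off a higher-index medium gives a half-wave phase shift.
Net: no relative phase inversion (both shifts match).
With no net inversion, constructive interference in reflection requires 2 n t = m λ.
λ = 2 n t / m = 4682 / m nm.
m=6: 780 nm (IR); m=7: 669 nm (visible); m=8: 585 nm (visible); m=9: 520 nm (visible); m=10: 468 nm (visible); m=11: 426 nm (visible); m=12: 390 nm (visible); m=13: 360 nm (UV).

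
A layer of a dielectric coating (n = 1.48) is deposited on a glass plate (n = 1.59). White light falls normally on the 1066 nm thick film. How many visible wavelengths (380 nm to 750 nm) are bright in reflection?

At the upper boundary (n = 1.0 to n = 1.48) the reflected ray undergoes a half-wave phase shift.
Bottom surface (1.48 → 1.59): reflection off a higher-index medium gives a half-wave phase shift.
Net: no relative phase inversion (both shifts match).
For bright reflection here: 2 n t = m λ.
λ = 2 n t / m = 3155 / m nm.
m=4: 789 nm (IR); m=5: 631 nm (visible); m=6: 526 nm (visible); m=7: 451 nm (visible); m=8: 394 nm (visible); m=9: 351 nm (UV).

4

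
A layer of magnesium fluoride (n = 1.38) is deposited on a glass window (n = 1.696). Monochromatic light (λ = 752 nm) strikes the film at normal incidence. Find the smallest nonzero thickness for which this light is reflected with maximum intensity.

272 nm

Ray reflecting at the top interface goes from n = 1.0 toward n = 1.38: a half-wave phase shift.
Bottom surface (1.38 → 1.696): reflection off a higher-index medium gives a half-wave phase shift.
Zero or two π shifts → no net half-wave offset.
So the condition for constructive reflection is 2 n t = m λ.
The smallest nonzero thickness corresponds to m = 1: t = m λ / (2 n) = 1.00 × 752 / (2 × 1.38) = 272 nm.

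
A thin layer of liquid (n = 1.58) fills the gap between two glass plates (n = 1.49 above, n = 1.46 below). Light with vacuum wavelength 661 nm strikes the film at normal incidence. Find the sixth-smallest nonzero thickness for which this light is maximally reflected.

At the upper boundary (n = 1.49 to n = 1.58) the reflected ray undergoes a half-wave phase shift.
At the lower boundary (n = 1.58 to n = 1.46) the reflected ray undergoes no phase shift.
The two reflections differ by half a wavelength.
For maximum reflection here: 2 n t = (m + ½) λ.
The sixth-smallest nonzero thickness corresponds to m = 5: t = (m + ½) λ / (2 n) = 5.50 × 661 / (2 × 1.58) = 1150 nm.

1150 nm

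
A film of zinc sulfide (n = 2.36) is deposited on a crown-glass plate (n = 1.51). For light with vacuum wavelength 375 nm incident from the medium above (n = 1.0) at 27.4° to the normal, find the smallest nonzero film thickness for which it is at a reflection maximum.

40.5 nm

Top surface (1.0 → 2.36): reflection off a higher-index medium gives a half-wave phase shift.
Bottom surface (2.36 → 1.51): reflection off a lower-index medium gives no phase shift.
Net: one phase inversion between the two reflected rays.
So the condition for constructive reflection is 2 n t cos θ_r = (m + ½) λ.
Snell's law: 1.0 sin 27.4° = 2.36 sin θ_r → sin θ_r = 0.195, cos θ_r = 0.981.
Minimum at m = 0: t = λ / (4 n cos θ_r) = 375 / (4 × 2.36 × 0.981) = 40.5 nm.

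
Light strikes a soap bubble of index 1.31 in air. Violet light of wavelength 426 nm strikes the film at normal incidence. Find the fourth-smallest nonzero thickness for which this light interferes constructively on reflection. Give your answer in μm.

Ray reflecting at the top interface goes from n = 1.0 toward n = 1.31: a half-wave phase shift.
Bottom surface (1.31 → 1.0): reflection off a lower-index medium gives no phase shift.
Exactly one π shift → a net half-wave offset.
With one net inversion, constructive interference in reflection requires 2 n t = (m + ½) λ.
The fourth-smallest nonzero thickness corresponds to m = 3: t = (m + ½) λ / (2 n) = 3.50 × 426 / (2 × 1.31) = 569 nm.

0.569 μm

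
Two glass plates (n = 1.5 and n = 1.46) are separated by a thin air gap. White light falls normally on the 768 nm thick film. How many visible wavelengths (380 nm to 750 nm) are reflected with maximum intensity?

2

Top surface (1.5 → 1.0): reflection off a lower-index medium gives no phase shift.
At the lower boundary (n = 1.0 to n = 1.46) the reflected ray undergoes a half-wave phase shift.
Exactly one π shift → a net half-wave offset.
For bright reflection here: 2 n t = (m + ½) λ.
λ = 2 n t / (m + ½) = 1536 / (m + ½) nm.
m=1: 1024 nm (IR); m=2: 614 nm (visible); m=3: 439 nm (visible); m=4: 341 nm (UV).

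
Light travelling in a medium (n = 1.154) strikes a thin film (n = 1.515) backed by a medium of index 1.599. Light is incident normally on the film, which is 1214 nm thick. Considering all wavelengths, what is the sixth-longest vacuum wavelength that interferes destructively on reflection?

Top surface (1.154 → 1.515): reflection off a higher-index medium gives a half-wave phase shift.
Ray reflecting at the bottom interface goes from n = 1.515 toward n = 1.599: a half-wave phase shift.
The two reflections carry the same phase change, so no net offset.
For dark reflection here: 2 n t = (m + ½) λ.
λ = 2 n t / (m + ½). The sixth-longest wavelength is m = 5: λ = 2 × 1.515 × 1214 / 5.50 = 669 nm.

669 nm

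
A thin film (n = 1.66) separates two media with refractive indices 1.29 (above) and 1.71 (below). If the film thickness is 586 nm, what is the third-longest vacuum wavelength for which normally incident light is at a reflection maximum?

Ray reflecting at the top interface goes from n = 1.29 toward n = 1.66: a half-wave phase shift.
Ray reflecting at the bottom interface goes from n = 1.66 toward n = 1.71: a half-wave phase shift.
Zero or two π shifts → no net half-wave offset.
For maximum reflection here: 2 n t = m λ.
λ = 2 n t / m. The third-longest wavelength is m = 3: λ = 2 × 1.66 × 586 / 3.00 = 649 nm.

649 nm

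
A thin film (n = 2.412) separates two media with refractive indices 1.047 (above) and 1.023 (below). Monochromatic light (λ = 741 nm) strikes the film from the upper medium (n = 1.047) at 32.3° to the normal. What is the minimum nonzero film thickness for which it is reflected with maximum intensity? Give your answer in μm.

0.0790 μm

At the upper boundary (n = 1.047 to n = 2.412) the reflected ray undergoes a half-wave phase shift.
At the lower boundary (n = 2.412 to n = 1.023) the reflected ray undergoes no phase shift.
Exactly one π shift → a net half-wave offset.
With one net inversion, constructive interference in reflection requires 2 n t cos θ_r = (m + ½) λ.
Snell's law: 1.047 sin 32.3° = 2.412 sin θ_r → sin θ_r = 0.232, cos θ_r = 0.973.
Minimum at m = 0: t = λ / (4 n cos θ_r) = 741 / (4 × 2.412 × 0.973) = 79.0 nm.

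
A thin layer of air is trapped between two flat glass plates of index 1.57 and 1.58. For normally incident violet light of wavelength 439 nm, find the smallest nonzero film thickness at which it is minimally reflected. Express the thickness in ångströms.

Top surface (1.57 → 1.0): reflection off a lower-index medium gives no phase shift.
Ray reflecting at the bottom interface goes from n = 1.0 toward n = 1.58: a half-wave phase shift.
Net: one phase inversion between the two reflected rays.
With one net inversion, destructive interference in reflection requires 2 n t = m λ.
Minimum nonzero at m = 1: t = λ / (2 n) = 439 / (2 × 1.0) = 220 nm.

2195 Å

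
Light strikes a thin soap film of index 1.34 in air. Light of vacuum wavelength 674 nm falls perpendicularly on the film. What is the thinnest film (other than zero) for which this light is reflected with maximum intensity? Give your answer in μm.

0.126 μm

Top surface (1.0 → 1.34): reflection off a higher-index medium gives a half-wave phase shift.
Bottom surface (1.34 → 1.0): reflection off a lower-index medium gives no phase shift.
The two reflections differ by half a wavelength.
For maximum reflection here: 2 n t = (m + ½) λ.
Minimum at m = 0: t = λ / (4 n) = 674 / (4 × 1.34) = 126 nm.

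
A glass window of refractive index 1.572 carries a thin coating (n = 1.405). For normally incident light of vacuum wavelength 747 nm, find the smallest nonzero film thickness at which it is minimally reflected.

Top surface (1.0 → 1.405): reflection off a higher-index medium gives a half-wave phase shift.
Bottom surface (1.405 → 1.572): reflection off a higher-index medium gives a half-wave phase shift.
Zero or two π shifts → no net half-wave offset.
With no net inversion, destructive interference in reflection requires 2 n t = (m + ½) λ.
Minimum at m = 0: t = λ / (4 n) = 747 / (4 × 1.405) = 133 nm.

133 nm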